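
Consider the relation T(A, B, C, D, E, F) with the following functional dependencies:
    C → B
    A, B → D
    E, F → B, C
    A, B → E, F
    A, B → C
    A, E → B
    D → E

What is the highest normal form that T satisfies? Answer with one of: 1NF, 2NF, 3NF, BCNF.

3NF

Candidate keys: {A, B}, {A, C}, {A, D}, {A, E}. Prime attributes: {A, B, C, D, E}.
C → B breaks BCNF: {C}⁺ = {B, C}, so {C} is not a superkey.
But every attribute on its right side ({B}) is prime, and the same holds for every other non-superkey FD, so 3NF still holds.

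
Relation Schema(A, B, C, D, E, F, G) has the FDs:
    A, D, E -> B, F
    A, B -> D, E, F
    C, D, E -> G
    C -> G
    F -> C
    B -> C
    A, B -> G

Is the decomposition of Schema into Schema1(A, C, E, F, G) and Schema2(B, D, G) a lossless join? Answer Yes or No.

Common attributes: {G}; their closure is {G}.
Neither Schema1 nor Schema2 is contained in that closure, so the decomposition is lossy.

No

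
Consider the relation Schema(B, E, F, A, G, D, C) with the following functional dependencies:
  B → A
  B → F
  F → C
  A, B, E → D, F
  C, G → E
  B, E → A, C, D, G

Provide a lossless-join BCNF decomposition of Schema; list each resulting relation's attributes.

Candidate keys of the original relation: {B, E}, {B, G}.
{A, B, C, D, E, F, G}: {B} determines {A, B, C, F} here but is not a superkey — split on B → A, C, F, giving {A, B, C, F} and {B, D, E, G}.
{A, B, C, F}: {F} determines {C, F} here but is not a superkey — split on F → C, giving {C, F} and {A, B, F}.
{C, F} is in BCNF.
{A, B, F} is in BCNF.
{B, D, E, G} is in BCNF.

{A, B, F}; {B, D, E, G}; {C, F}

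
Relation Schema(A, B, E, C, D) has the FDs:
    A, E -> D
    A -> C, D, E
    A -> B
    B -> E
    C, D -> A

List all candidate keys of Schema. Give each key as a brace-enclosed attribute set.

{A}⁺ = {A, B, C, D, E}, which is every attribute, so {A} is a candidate key.
{C, D}⁺ = {A, B, C, D, E}, which is every attribute, so {C, D} is a candidate key.
No proper subset of any of these is a key, and no other minimal superkey exists.

{A}, {C, D}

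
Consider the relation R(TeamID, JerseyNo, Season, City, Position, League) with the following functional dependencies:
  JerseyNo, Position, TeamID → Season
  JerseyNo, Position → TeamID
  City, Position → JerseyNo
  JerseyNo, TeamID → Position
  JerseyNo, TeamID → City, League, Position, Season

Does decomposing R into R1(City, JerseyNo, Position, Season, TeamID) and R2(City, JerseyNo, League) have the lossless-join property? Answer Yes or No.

Common attributes: {City, JerseyNo}; their closure is {City, JerseyNo}.
R1 ⊄ {City, JerseyNo} and R2 ⊄ {City, JerseyNo}, so the split is lossy.

No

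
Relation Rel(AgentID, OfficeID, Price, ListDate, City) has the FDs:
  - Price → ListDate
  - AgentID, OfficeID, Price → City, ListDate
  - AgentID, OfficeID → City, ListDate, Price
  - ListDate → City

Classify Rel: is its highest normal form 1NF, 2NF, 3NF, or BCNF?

2NF

Candidate key: {AgentID, OfficeID}. Prime attributes: {AgentID, OfficeID}.
For Price → ListDate we have {Price}⁺ = {City, ListDate, Price}; {Price} is not a superkey, so BCNF fails.
Because {ListDate} is non-prime and the left side of Price → ListDate is not a superkey, the relation is not in 3NF.
Checking every proper subset of each key, none determines a non-prime attribute — 2NF is satisfied.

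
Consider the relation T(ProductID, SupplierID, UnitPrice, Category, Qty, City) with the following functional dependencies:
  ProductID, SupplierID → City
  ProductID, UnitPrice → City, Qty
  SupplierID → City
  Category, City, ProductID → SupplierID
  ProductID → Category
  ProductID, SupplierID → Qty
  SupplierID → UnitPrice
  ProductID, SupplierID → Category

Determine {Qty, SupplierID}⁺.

{City, Qty, SupplierID, UnitPrice}

Start with {Qty, SupplierID}.
SupplierID → City applies; add {City} → now {City, Qty, SupplierID}.
SupplierID → UnitPrice applies; add {UnitPrice} → now {City, Qty, SupplierID, UnitPrice}.
No further FD applies.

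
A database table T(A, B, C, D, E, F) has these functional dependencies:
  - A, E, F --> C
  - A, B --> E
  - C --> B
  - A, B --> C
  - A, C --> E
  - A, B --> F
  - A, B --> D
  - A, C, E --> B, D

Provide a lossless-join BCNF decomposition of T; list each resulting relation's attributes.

Candidate keys of the original relation: {A, B}, {A, C}, {A, E, F}.
Within {A, B, C, D, E, F}: {C}⁺ ∩ {A, B, C, D, E, F} = {B, C}, not the whole set, so C --> B violates BCNF; decompose into {B, C} and {A, C, D, E, F}.
{B, C} has no BCNF violation.
{A, C, D, E, F} has no BCNF violation.

{A, C, D, E, F}; {B, C}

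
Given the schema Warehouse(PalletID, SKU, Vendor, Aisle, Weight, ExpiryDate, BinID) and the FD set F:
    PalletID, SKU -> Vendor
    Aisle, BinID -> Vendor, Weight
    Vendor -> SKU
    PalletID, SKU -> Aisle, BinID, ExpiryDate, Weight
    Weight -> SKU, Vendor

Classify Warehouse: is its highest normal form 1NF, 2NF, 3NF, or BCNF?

3NF

Candidate keys: {Aisle, BinID, PalletID}, {PalletID, SKU}, {PalletID, Vendor}, {PalletID, Weight}. Prime attributes: {Aisle, BinID, PalletID, SKU, Vendor, Weight}.
For Aisle, BinID -> Vendor, Weight we have {Aisle, BinID}⁺ = {Aisle, BinID, SKU, Vendor, Weight}; {Aisle, BinID} is not a superkey, so BCNF fails.
Since {Vendor, Weight} ⊆ prime attributes and every other non-superkey FD also has a prime right side, the schema is in 3NF.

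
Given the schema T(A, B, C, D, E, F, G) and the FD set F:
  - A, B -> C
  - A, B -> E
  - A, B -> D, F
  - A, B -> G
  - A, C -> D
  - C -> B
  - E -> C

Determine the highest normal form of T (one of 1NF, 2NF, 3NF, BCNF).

Candidate keys: {A, B}, {A, C}, {A, E}. Prime attributes: {A, B, C, E}.
For C -> B we have {C}⁺ = {B, C}; {C} is not a superkey, so BCNF fails.
Since {B} ⊆ prime attributes and every other non-superkey FD also has a prime right side, the schema is in 3NF.

3NF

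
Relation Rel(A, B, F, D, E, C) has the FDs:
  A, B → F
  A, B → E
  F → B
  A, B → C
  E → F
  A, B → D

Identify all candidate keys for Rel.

{A, B}, {A, E}, {A, F}

Attributes never on any right-hand side: {A} — every candidate key must contain it.
{A, B} is a candidate key since {A, B}⁺ = {A, B, C, D, E, F} covers every attribute.
{A, E} is a candidate key since {A, E}⁺ = {A, B, C, D, E, F} covers every attribute.
{A, F} is a candidate key since {A, F}⁺ = {A, B, C, D, E, F} covers every attribute.
No proper subset of any of these is a key, and no other minimal superkey exists.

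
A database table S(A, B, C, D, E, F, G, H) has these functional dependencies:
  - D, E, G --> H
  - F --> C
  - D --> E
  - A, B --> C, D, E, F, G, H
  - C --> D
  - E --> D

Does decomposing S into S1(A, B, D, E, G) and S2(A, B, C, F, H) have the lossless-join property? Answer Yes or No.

S1 ∩ S2 = {A, B}; its closure under F is {A, B, C, D, E, F, G, H}.
This includes all of S1, so the common attributes are a superkey of S1 — the join is lossless.

Yes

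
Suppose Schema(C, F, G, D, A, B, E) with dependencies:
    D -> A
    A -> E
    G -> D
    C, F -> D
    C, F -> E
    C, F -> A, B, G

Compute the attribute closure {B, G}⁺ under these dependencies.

{A, B, D, E, G}

Start with {B, G}.
G -> D applies; add {D} → now {B, D, G}.
D -> A applies; add {A} → now {A, B, D, G}.
A -> E applies; add {E} → now {A, B, D, E, G}.
No further FD applies.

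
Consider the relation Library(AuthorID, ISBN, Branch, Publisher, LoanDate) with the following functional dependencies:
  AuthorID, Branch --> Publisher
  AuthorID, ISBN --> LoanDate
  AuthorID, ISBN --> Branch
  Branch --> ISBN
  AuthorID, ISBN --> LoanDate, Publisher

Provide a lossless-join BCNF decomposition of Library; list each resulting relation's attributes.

Candidate keys of the original relation: {AuthorID, Branch}, {AuthorID, ISBN}.
Within {AuthorID, Branch, ISBN, LoanDate, Publisher}: {Branch}⁺ ∩ {AuthorID, Branch, ISBN, LoanDate, Publisher} = {Branch, ISBN}, not the whole set, so Branch --> ISBN violates BCNF; decompose into {Branch, ISBN} and {AuthorID, Branch, LoanDate, Publisher}.
{Branch, ISBN} is in BCNF.
{AuthorID, Branch, LoanDate, Publisher} is in BCNF.

{AuthorID, Branch, LoanDate, Publisher}; {Branch, ISBN}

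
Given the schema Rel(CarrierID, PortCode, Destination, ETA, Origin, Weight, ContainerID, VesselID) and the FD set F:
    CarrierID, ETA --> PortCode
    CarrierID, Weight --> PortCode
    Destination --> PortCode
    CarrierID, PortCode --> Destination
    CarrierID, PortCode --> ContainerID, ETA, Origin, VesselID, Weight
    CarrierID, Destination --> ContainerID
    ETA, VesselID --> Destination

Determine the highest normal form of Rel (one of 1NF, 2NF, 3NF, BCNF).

3NF

Candidate keys: {CarrierID, Destination}, {CarrierID, ETA}, {CarrierID, PortCode}, {CarrierID, Weight}. Prime attributes: {CarrierID, Destination, ETA, PortCode, Weight}.
For Destination --> PortCode we have {Destination}⁺ = {Destination, PortCode}; {Destination} is not a superkey, so BCNF fails.
Its right-hand attributes {PortCode} are all prime, as are those of every other non-superkey FD — the relation is in 3NF.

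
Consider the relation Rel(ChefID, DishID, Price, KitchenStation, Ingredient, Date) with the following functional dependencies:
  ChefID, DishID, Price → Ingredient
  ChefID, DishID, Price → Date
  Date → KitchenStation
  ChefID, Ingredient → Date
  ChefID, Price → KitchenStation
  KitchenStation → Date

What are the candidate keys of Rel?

{ChefID, DishID, Price}

Attributes never on any right-hand side: {ChefID, DishID, Price} — every candidate key must contain all of them.
{ChefID, DishID, Price}⁺ = {ChefID, Date, DishID, Ingredient, KitchenStation, Price}, which is every attribute, so {ChefID, DishID, Price} is a candidate key.
No other minimal set has full closure, so this is the only candidate key.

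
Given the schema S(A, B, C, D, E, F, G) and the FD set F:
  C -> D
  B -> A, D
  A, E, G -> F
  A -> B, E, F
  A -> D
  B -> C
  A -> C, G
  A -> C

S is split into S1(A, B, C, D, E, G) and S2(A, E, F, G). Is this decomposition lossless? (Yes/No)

Yes

The shared attributes are {A, E, G} and {A, E, G}⁺ = {A, B, C, D, E, F, G}.
This includes all of S1, so the common attributes are a superkey of S1 — the join is lossless.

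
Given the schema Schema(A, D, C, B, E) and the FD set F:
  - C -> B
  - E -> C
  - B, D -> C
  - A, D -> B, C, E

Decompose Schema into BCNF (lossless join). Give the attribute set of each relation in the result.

Candidate key of the original relation: {A, D}.
In {A, B, C, D, E}, {C} is not a superkey ({C}⁺ restricted to this set is {B, C}), so split on C -> B into {B, C} and {A, C, D, E}.
{B, C}: every determinant is a superkey — BCNF.
In {A, C, D, E}, {E} is not a superkey ({E}⁺ restricted to this set is {C, E}), so split on E -> C into {C, E} and {A, D, E}.
{C, E}: every determinant is a superkey — BCNF.
{A, D, E}: every determinant is a superkey — BCNF.

{A, D, E}; {B, C}; {C, E}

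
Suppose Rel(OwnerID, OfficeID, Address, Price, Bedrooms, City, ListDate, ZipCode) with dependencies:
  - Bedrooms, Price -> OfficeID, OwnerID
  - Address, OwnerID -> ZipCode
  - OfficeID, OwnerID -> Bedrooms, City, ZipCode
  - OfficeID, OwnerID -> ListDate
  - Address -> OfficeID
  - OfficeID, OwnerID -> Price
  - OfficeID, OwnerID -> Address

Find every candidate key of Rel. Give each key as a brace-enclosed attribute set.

{Address, OwnerID}, {Bedrooms, Price}, {OfficeID, OwnerID}

{Address, OwnerID}⁺ = {Address, Bedrooms, City, ListDate, OfficeID, OwnerID, Price, ZipCode} — all of the relation — so {Address, OwnerID} is a candidate key.
{Bedrooms, Price}⁺ = {Address, Bedrooms, City, ListDate, OfficeID, OwnerID, Price, ZipCode} — all of the relation — so {Bedrooms, Price} is a candidate key.
{OfficeID, OwnerID}⁺ = {Address, Bedrooms, City, ListDate, OfficeID, OwnerID, Price, ZipCode} — all of the relation — so {OfficeID, OwnerID} is a candidate key.
These are minimal and exhaustive — every other superkey contains one of them.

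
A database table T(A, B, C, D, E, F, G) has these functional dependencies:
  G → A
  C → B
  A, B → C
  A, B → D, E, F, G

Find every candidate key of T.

{A, B}, {A, C}, {B, G}, {C, G}

{A, B}⁺ = {A, B, C, D, E, F, G}, which is every attribute, so {A, B} is a candidate key.
{A, C}⁺ = {A, B, C, D, E, F, G}, which is every attribute, so {A, C} is a candidate key.
{B, G}⁺ = {A, B, C, D, E, F, G}, which is every attribute, so {B, G} is a candidate key.
{C, G}⁺ = {A, B, C, D, E, F, G}, which is every attribute, so {C, G} is a candidate key.
Any other superkey properly contains one of these, so there are no further candidate keys.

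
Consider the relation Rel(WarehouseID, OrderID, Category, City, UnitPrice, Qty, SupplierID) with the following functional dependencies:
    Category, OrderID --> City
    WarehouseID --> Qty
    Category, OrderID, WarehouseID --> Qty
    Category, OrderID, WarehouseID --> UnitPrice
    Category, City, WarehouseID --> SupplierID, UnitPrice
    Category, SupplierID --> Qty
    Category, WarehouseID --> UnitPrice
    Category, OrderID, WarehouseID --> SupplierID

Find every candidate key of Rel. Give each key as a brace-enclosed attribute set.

{Category, OrderID, WarehouseID} never appear on the right of any FD, so every key must include all of them.
Closure of {Category, OrderID, WarehouseID} is {Category, City, OrderID, Qty, SupplierID, UnitPrice, WarehouseID}, the whole schema; {Category, OrderID, WarehouseID} is a candidate key.
Every other attribute set either contains this one or has a smaller closure.

{Category, OrderID, WarehouseID}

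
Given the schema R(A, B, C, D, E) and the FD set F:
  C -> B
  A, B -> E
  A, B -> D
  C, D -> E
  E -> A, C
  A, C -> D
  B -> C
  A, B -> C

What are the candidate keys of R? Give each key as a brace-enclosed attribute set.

{E}⁺ = {A, B, C, D, E}, which is every attribute, so {E} is a candidate key.
{A, B}⁺ = {A, B, C, D, E}, which is every attribute, so {A, B} is a candidate key.
{A, C}⁺ = {A, B, C, D, E}, which is every attribute, so {A, C} is a candidate key.
{B, D}⁺ = {A, B, C, D, E}, which is every attribute, so {B, D} is a candidate key.
{C, D}⁺ = {A, B, C, D, E}, which is every attribute, so {C, D} is a candidate key.
No proper subset of any of these is a key, and no other minimal superkey exists.

{A, B}, {A, C}, {B, D}, {C, D}, {E}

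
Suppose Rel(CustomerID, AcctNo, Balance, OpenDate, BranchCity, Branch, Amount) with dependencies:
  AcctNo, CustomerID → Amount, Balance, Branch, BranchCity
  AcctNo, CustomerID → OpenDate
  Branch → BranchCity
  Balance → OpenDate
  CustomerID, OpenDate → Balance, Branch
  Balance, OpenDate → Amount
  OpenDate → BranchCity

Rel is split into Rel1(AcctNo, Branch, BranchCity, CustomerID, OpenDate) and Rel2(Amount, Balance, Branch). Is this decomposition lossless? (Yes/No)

No

The shared attributes are {Branch} and {Branch}⁺ = {Branch, BranchCity}.
Rel1 ⊄ {Branch, BranchCity} and Rel2 ⊄ {Branch, BranchCity}, so the split is lossy.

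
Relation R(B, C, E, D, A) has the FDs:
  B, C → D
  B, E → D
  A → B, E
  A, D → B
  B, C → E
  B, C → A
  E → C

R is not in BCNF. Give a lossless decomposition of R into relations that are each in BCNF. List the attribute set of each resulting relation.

{A, B, D, E}; {C, E}

Candidate keys of the original relation: {A}, {B, C}, {B, E}.
Within {A, B, C, D, E}: {E}⁺ ∩ {A, B, C, D, E} = {C, E}, not the whole set, so E → C violates BCNF; decompose into {C, E} and {A, B, D, E}.
{C, E}: every determinant is a superkey — BCNF.
{A, B, D, E}: every determinant is a superkey — BCNF.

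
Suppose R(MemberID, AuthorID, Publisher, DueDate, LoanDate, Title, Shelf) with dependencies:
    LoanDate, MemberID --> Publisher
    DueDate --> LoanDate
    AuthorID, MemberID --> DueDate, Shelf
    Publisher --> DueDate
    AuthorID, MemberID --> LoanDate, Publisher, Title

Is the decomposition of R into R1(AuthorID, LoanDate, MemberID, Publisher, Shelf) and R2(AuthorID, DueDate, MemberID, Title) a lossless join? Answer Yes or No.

R1 ∩ R2 = {AuthorID, MemberID}; its closure under F is {AuthorID, DueDate, LoanDate, MemberID, Publisher, Shelf, Title}.
This includes all of R1, so the common attributes are a superkey of R1 — the join is lossless.

Yes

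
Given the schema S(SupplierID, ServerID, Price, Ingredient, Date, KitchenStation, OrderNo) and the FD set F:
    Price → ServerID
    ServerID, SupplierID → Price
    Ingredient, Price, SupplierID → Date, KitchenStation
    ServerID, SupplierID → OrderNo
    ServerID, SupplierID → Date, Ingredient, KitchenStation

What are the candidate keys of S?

No FD produces {SupplierID}, so it must be in every candidate key.
{Price, SupplierID}⁺ = {Date, Ingredient, KitchenStation, OrderNo, Price, ServerID, SupplierID} — all of the relation — so {Price, SupplierID} is a candidate key.
{ServerID, SupplierID}⁺ = {Date, Ingredient, KitchenStation, OrderNo, Price, ServerID, SupplierID} — all of the relation — so {ServerID, SupplierID} is a candidate key.
No proper subset of any of these is a key, and no other minimal superkey exists.

{Price, SupplierID}, {ServerID, SupplierID}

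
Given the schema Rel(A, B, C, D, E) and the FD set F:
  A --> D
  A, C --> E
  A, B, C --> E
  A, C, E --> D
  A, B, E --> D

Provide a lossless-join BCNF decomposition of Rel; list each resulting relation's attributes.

Candidate key of the original relation: {A, B, C}.
{A, B, C, D, E}: {A} determines {A, D} here but is not a superkey — split on A --> D, giving {A, D} and {A, B, C, E}.
{A, D} is in BCNF.
{A, B, C, E}: {A, C} determines {A, C, E} here but is not a superkey — split on A, C --> E, giving {A, C, E} and {A, B, C}.
{A, C, E} is in BCNF.
{A, B, C} is in BCNF.

{A, B, C}; {A, C, E}; {A, D}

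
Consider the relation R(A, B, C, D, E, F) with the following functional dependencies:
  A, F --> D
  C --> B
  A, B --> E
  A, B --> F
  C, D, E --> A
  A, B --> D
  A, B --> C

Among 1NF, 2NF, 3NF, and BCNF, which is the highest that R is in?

3NF

Candidate keys: {A, B}, {A, C}, {C, D, E}. Prime attributes: {A, B, C, D, E}.
A, F --> D breaks BCNF: {A, F}⁺ = {A, D, F}, so {A, F} is not a superkey.
Since {D} ⊆ prime attributes and every other non-superkey FD also has a prime right side, the schema is in 3NF.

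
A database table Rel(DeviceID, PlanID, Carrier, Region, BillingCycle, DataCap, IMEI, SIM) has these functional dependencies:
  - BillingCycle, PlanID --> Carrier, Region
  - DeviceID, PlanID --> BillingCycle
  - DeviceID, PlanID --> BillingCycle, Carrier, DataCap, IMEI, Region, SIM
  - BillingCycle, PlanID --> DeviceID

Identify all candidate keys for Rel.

{BillingCycle, PlanID}, {DeviceID, PlanID}

No FD produces {PlanID}, so it must be in every candidate key.
{BillingCycle, PlanID} is a candidate key since {BillingCycle, PlanID}⁺ = {BillingCycle, Carrier, DataCap, DeviceID, IMEI, PlanID, Region, SIM} covers every attribute.
{DeviceID, PlanID} is a candidate key since {DeviceID, PlanID}⁺ = {BillingCycle, Carrier, DataCap, DeviceID, IMEI, PlanID, Region, SIM} covers every attribute.
These are minimal and exhaustive — every other superkey contains one of them.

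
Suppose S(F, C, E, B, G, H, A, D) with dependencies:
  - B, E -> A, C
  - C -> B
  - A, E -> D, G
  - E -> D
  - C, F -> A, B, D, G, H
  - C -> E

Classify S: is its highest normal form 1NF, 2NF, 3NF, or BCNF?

1NF

Candidate keys: {B, E, F}, {C, F}. Prime attributes: {B, C, E, F}.
B, E -> A, C breaks BCNF: {B, E}⁺ = {A, B, C, D, E, G}, so {B, E} is not a superkey.
B, E -> A, C determines the non-prime attribute {A} from a non-superkey — 3NF is violated.
{C} is a proper subset of the key {C, F}, and {C}⁺ contains the non-prime attributes {A, D, G} — a partial dependency, so 2NF is violated.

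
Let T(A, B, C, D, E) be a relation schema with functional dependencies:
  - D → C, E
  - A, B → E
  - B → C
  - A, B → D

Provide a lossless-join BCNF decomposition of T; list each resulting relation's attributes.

Candidate key of the original relation: {A, B}.
Within {A, B, C, D, E}: {D}⁺ ∩ {A, B, C, D, E} = {C, D, E}, not the whole set, so D → C, E violates BCNF; decompose into {C, D, E} and {A, B, D}.
{C, D, E} has no BCNF violation.
{A, B, D} has no BCNF violation.

{A, B, D}; {C, D, E}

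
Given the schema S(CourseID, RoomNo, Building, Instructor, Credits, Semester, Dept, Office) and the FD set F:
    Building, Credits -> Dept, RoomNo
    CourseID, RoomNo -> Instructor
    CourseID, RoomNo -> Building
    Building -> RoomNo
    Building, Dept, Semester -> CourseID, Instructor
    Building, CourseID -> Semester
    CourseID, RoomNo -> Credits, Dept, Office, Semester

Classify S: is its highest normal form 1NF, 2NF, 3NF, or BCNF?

3NF

Candidate keys: {Building, CourseID}, {Building, Credits, Semester}, {Building, Dept, Semester}, {CourseID, RoomNo}. Prime attributes: {Building, CourseID, Credits, Dept, RoomNo, Semester}.
For Building, Credits -> Dept, RoomNo we have {Building, Credits}⁺ = {Building, Credits, Dept, RoomNo}; {Building, Credits} is not a superkey, so BCNF fails.
Since {Dept, RoomNo} ⊆ prime attributes and every other non-superkey FD also has a prime right side, the schema is in 3NF.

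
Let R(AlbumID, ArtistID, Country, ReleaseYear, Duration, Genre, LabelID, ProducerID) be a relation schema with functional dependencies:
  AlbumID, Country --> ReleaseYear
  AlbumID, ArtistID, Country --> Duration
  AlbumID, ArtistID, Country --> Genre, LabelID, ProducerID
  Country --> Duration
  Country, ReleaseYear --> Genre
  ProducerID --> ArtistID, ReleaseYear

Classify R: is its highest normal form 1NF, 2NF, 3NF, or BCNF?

1NF

Candidate keys: {AlbumID, ArtistID, Country}, {AlbumID, Country, ProducerID}. Prime attributes: {AlbumID, ArtistID, Country, ProducerID}.
AlbumID, Country --> ReleaseYear: {AlbumID, Country}⁺ = {AlbumID, Country, Duration, Genre, ReleaseYear}, which is not all of the attributes, so the left side is not a superkey — BCNF is violated.
AlbumID, Country --> ReleaseYear determines the non-prime attribute {ReleaseYear} from a non-superkey — 3NF is violated.
Since {Country} ⊂ {AlbumID, ArtistID, Country} and {Country}⁺ ⊇ {Duration} with {Duration} non-prime, there is a partial dependency; 2NF fails.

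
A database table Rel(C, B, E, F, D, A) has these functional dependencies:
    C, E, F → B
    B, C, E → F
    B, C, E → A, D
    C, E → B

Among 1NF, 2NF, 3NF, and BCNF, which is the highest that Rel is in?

BCNF

Candidate key: {C, E}. Prime attributes: {C, E}.
The left-hand side of every FD is a superkey, so BCNF is satisfied.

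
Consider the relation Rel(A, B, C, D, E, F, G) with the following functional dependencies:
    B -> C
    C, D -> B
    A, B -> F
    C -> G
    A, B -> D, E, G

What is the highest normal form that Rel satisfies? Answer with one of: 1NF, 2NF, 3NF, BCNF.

Candidate keys: {A, B}, {A, C, D}. Prime attributes: {A, B, C, D}.
B -> C: {B}⁺ = {B, C, G}, which is not all of the attributes, so the left side is not a superkey — BCNF is violated.
C -> G determines the non-prime attribute {G} from a non-superkey — 3NF is violated.
The proper key subset {B} of {A, B} determines non-prime {G}, so the relation is not even in 2NF.

1NF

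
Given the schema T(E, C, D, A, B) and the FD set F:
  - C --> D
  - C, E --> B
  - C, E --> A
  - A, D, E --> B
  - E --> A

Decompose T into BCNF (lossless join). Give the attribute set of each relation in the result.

{A, E}; {B, C, E}; {C, D}

Candidate key of the original relation: {C, E}.
{A, B, C, D, E}: {C} determines {C, D} here but is not a superkey — split on C --> D, giving {C, D} and {A, B, C, E}.
{C, D} is in BCNF.
{A, B, C, E}: {E} determines {A, E} here but is not a superkey — split on E --> A, giving {A, E} and {B, C, E}.
{A, E} is in BCNF.
{B, C, E} is in BCNF.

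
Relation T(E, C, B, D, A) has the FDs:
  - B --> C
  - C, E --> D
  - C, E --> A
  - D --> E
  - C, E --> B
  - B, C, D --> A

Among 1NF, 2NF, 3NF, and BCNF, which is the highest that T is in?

Candidate keys: {B, D}, {B, E}, {C, D}, {C, E}. Prime attributes: {B, C, D, E}.
For B --> C we have {B}⁺ = {B, C}; {B} is not a superkey, so BCNF fails.
Its right-hand attributes {C} are all prime, as are those of every other non-superkey FD — the relation is in 3NF.

3NF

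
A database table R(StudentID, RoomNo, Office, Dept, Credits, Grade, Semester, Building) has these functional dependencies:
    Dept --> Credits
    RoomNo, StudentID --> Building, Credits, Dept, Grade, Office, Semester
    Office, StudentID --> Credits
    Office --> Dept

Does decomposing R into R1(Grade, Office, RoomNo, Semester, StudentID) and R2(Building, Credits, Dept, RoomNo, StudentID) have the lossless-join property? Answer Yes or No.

The shared attributes are {RoomNo, StudentID} and {RoomNo, StudentID}⁺ = {Building, Credits, Dept, Grade, Office, RoomNo, Semester, StudentID}.
R1 is contained in that closure, so R1 ∩ R2 --> R1 holds and the join is lossless.

Yes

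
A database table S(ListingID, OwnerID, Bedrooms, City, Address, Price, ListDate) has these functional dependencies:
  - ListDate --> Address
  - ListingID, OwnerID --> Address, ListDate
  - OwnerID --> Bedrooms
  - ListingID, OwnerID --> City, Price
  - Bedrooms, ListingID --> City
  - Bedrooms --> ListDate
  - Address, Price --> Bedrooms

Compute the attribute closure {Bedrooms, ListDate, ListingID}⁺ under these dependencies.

{Address, Bedrooms, City, ListDate, ListingID}

Start with {Bedrooms, ListDate, ListingID}.
ListDate --> Address applies; add {Address} → now {Address, Bedrooms, ListDate, ListingID}.
Bedrooms, ListingID --> City applies; add {City} → now {Address, Bedrooms, City, ListDate, ListingID}.
No further FD applies.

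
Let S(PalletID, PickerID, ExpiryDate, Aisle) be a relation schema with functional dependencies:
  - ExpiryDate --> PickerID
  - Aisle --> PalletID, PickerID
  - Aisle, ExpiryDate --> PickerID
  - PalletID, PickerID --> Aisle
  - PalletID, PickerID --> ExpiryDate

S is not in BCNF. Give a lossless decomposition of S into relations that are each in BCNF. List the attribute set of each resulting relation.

Candidate keys of the original relation: {Aisle}, {ExpiryDate, PalletID}, {PalletID, PickerID}.
{Aisle, ExpiryDate, PalletID, PickerID}: {ExpiryDate} determines {ExpiryDate, PickerID} here but is not a superkey — split on ExpiryDate --> PickerID, giving {ExpiryDate, PickerID} and {Aisle, ExpiryDate, PalletID}.
{ExpiryDate, PickerID}: every determinant is a superkey — BCNF.
{Aisle, ExpiryDate, PalletID}: every determinant is a superkey — BCNF.

{Aisle, ExpiryDate, PalletID}; {ExpiryDate, PickerID}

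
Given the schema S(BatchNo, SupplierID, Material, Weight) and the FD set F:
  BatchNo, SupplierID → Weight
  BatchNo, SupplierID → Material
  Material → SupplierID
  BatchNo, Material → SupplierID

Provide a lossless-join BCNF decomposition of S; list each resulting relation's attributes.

{BatchNo, Material, Weight}; {Material, SupplierID}

Candidate keys of the original relation: {BatchNo, Material}, {BatchNo, SupplierID}.
{BatchNo, Material, SupplierID, Weight}: {Material} determines {Material, SupplierID} here but is not a superkey — split on Material → SupplierID, giving {Material, SupplierID} and {BatchNo, Material, Weight}.
{Material, SupplierID}: every determinant is a superkey — BCNF.
{BatchNo, Material, Weight}: every determinant is a superkey — BCNF.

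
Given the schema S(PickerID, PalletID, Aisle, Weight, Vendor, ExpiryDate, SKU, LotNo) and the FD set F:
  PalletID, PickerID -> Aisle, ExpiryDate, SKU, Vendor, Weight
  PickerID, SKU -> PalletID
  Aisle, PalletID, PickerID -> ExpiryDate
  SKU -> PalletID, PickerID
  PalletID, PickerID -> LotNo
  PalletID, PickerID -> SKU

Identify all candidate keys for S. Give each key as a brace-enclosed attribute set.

{PalletID, PickerID}, {SKU}

Closure of {SKU} is {Aisle, ExpiryDate, LotNo, PalletID, PickerID, SKU, Vendor, Weight}, the whole schema; {SKU} is a candidate key.
Closure of {PalletID, PickerID} is {Aisle, ExpiryDate, LotNo, PalletID, PickerID, SKU, Vendor, Weight}, the whole schema; {PalletID, PickerID} is a candidate key.
No proper subset of any of these is a key, and no other minimal superkey exists.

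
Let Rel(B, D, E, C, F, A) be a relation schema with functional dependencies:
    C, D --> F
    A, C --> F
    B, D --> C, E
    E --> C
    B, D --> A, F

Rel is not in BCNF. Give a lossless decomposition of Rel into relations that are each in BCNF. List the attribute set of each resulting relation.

{A, B, D, E}; {C, D, F}; {C, E}

Candidate key of the original relation: {B, D}.
{A, B, C, D, E, F}: {C, D} determines {C, D, F} here but is not a superkey — split on C, D --> F, giving {C, D, F} and {A, B, C, D, E}.
{C, D, F}: every determinant is a superkey — BCNF.
{A, B, C, D, E}: {E} determines {C, E} here but is not a superkey — split on E --> C, giving {C, E} and {A, B, D, E}.
{C, E}: every determinant is a superkey — BCNF.
{A, B, D, E}: every determinant is a superkey — BCNF.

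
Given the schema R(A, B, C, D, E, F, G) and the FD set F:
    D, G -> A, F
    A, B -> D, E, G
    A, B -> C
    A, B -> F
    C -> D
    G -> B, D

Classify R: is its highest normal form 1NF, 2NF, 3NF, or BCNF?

Candidate keys: {A, B}, {G}. Prime attributes: {A, B, G}.
C -> D: {C}⁺ = {C, D}, which is not all of the attributes, so the left side is not a superkey — BCNF is violated.
C -> D has non-prime {D} on the right and a non-superkey on the left, so 3NF fails.
No proper subset of a key has a non-prime attribute in its closure, so there is no partial dependency; 2NF holds.

2NF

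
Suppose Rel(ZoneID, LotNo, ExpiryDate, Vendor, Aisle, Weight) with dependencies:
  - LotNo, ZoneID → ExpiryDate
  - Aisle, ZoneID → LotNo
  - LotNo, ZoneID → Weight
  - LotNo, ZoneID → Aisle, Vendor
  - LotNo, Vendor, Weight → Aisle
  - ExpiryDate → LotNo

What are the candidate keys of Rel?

{Aisle, ZoneID}, {ExpiryDate, ZoneID}, {LotNo, ZoneID}

{ZoneID} never appears on the right of any FD, so every key must include it.
Closure of {Aisle, ZoneID} is {Aisle, ExpiryDate, LotNo, Vendor, Weight, ZoneID}, the whole schema; {Aisle, ZoneID} is a candidate key.
Closure of {ExpiryDate, ZoneID} is {Aisle, ExpiryDate, LotNo, Vendor, Weight, ZoneID}, the whole schema; {ExpiryDate, ZoneID} is a candidate key.
Closure of {LotNo, ZoneID} is {Aisle, ExpiryDate, LotNo, Vendor, Weight, ZoneID}, the whole schema; {LotNo, ZoneID} is a candidate key.
Any other superkey properly contains one of these, so there are no further candidate keys.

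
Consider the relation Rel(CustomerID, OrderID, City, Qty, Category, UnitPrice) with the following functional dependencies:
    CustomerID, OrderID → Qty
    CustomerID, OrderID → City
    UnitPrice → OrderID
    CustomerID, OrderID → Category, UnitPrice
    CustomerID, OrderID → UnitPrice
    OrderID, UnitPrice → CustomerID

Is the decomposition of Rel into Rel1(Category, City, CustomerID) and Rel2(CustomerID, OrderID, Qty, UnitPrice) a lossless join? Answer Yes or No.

The shared attributes are {CustomerID} and {CustomerID}⁺ = {CustomerID}.
The closure covers neither Rel1 nor Rel2 entirely; the join is not lossless.

No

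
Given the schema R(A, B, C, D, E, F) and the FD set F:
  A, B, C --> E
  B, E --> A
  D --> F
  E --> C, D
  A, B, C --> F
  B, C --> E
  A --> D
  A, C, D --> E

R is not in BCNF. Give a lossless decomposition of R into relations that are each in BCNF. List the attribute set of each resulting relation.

{A, B, E}; {C, D, E}; {D, F}

Candidate keys of the original relation: {B, C}, {B, E}.
In {A, B, C, D, E, F}, {D} is not a superkey ({D}⁺ restricted to this set is {D, F}), so split on D --> F into {D, F} and {A, B, C, D, E}.
{D, F} has no BCNF violation.
In {A, B, C, D, E}, {E} is not a superkey ({E}⁺ restricted to this set is {C, D, E}), so split on E --> C, D into {C, D, E} and {A, B, E}.
{C, D, E} has no BCNF violation.
{A, B, E} has no BCNF violation.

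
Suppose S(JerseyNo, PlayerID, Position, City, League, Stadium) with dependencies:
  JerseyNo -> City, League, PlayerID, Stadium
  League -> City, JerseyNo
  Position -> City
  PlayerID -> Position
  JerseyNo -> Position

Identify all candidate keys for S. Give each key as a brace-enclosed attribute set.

{JerseyNo}⁺ = {City, JerseyNo, League, PlayerID, Position, Stadium} — all of the relation — so {JerseyNo} is a candidate key.
{League}⁺ = {City, JerseyNo, League, PlayerID, Position, Stadium} — all of the relation — so {League} is a candidate key.
No proper subset of any of these is a key, and no other minimal superkey exists.

{JerseyNo}, {League}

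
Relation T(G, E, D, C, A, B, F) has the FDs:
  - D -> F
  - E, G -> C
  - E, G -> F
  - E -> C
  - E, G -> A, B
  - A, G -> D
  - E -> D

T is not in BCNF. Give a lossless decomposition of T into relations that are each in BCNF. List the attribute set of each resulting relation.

Candidate key of the original relation: {E, G}.
{A, B, C, D, E, F, G}: {D} determines {D, F} here but is not a superkey — split on D -> F, giving {D, F} and {A, B, C, D, E, G}.
{D, F}: every determinant is a superkey — BCNF.
{A, B, C, D, E, G}: {E} determines {C, D, E} here but is not a superkey — split on E -> C, D, giving {C, D, E} and {A, B, E, G}.
{C, D, E}: every determinant is a superkey — BCNF.
{A, B, E, G}: every determinant is a superkey — BCNF.

{A, B, E, G}; {C, D, E}; {D, F}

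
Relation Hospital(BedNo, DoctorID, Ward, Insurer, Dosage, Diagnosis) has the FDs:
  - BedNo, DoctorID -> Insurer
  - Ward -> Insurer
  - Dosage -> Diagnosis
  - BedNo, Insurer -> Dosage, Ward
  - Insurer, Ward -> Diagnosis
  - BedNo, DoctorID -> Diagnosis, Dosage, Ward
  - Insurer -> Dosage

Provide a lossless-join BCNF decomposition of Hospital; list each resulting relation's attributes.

Candidate key of the original relation: {BedNo, DoctorID}.
Within {BedNo, Diagnosis, DoctorID, Dosage, Insurer, Ward}: {Ward}⁺ ∩ {BedNo, Diagnosis, DoctorID, Dosage, Insurer, Ward} = {Diagnosis, Dosage, Insurer, Ward}, not the whole set, so Ward -> Diagnosis, Dosage, Insurer violates BCNF; decompose into {Diagnosis, Dosage, Insurer, Ward} and {BedNo, DoctorID, Ward}.
Within {Diagnosis, Dosage, Insurer, Ward}: {Dosage}⁺ ∩ {Diagnosis, Dosage, Insurer, Ward} = {Diagnosis, Dosage}, not the whole set, so Dosage -> Diagnosis violates BCNF; decompose into {Diagnosis, Dosage} and {Dosage, Insurer, Ward}.
{Diagnosis, Dosage} has no BCNF violation.
Within {Dosage, Insurer, Ward}: {Insurer}⁺ ∩ {Dosage, Insurer, Ward} = {Dosage, Insurer}, not the whole set, so Insurer -> Dosage violates BCNF; decompose into {Dosage, Insurer} and {Insurer, Ward}.
{Dosage, Insurer} has no BCNF violation.
{Insurer, Ward} has no BCNF violation.
{BedNo, DoctorID, Ward} has no BCNF violation.

{BedNo, DoctorID, Ward}; {Diagnosis, Dosage}; {Dosage, Insurer}; {Insurer, Ward}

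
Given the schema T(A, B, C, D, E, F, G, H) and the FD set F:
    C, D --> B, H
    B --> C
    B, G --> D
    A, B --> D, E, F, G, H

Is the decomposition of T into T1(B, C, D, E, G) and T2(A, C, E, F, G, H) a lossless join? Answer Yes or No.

Common attributes: {C, E, G}; their closure is {C, E, G}.
T1 ⊄ {C, E, G} and T2 ⊄ {C, E, G}, so the split is lossy.

No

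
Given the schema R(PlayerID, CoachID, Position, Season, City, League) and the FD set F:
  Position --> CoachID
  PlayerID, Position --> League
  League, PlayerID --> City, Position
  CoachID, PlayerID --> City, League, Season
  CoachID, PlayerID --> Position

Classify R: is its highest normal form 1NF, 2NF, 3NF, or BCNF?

3NF

Candidate keys: {CoachID, PlayerID}, {League, PlayerID}, {PlayerID, Position}. Prime attributes: {CoachID, League, PlayerID, Position}.
For Position --> CoachID we have {Position}⁺ = {CoachID, Position}; {Position} is not a superkey, so BCNF fails.
Its right-hand attributes {CoachID} are all prime, as are those of every other non-superkey FD — the relation is in 3NF.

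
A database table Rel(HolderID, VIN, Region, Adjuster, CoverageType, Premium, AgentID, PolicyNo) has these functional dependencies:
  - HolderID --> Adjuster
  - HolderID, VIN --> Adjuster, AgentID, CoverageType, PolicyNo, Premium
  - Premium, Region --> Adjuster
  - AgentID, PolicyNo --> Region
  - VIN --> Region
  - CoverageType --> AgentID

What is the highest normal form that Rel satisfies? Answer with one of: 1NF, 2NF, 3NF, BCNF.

1NF

Candidate key: {HolderID, VIN}. Prime attributes: {HolderID, VIN}.
HolderID --> Adjuster: {HolderID}⁺ = {Adjuster, HolderID}, which is not all of the attributes, so the left side is not a superkey — BCNF is violated.
HolderID --> Adjuster determines the non-prime attribute {Adjuster} from a non-superkey — 3NF is violated.
{HolderID} is a proper subset of the key {HolderID, VIN}, and {HolderID}⁺ contains the non-prime attribute {Adjuster} — a partial dependency, so 2NF is violated.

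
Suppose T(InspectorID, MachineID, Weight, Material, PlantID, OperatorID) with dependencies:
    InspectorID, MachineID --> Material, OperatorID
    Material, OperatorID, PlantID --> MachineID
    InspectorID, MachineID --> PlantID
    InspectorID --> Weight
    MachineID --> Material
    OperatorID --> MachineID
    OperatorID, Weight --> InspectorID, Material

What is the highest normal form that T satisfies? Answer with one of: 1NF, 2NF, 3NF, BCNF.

Candidate keys: {InspectorID, MachineID}, {InspectorID, OperatorID}, {OperatorID, Weight}. Prime attributes: {InspectorID, MachineID, OperatorID, Weight}.
For Material, OperatorID, PlantID --> MachineID we have {Material, OperatorID, PlantID}⁺ = {MachineID, Material, OperatorID, PlantID}; {Material, OperatorID, PlantID} is not a superkey, so BCNF fails.
Because {Material} is non-prime and the left side of MachineID --> Material is not a superkey, the relation is not in 3NF.
The proper key subset {MachineID} of {InspectorID, MachineID} determines non-prime {Material}, so the relation is not even in 2NF.

1NF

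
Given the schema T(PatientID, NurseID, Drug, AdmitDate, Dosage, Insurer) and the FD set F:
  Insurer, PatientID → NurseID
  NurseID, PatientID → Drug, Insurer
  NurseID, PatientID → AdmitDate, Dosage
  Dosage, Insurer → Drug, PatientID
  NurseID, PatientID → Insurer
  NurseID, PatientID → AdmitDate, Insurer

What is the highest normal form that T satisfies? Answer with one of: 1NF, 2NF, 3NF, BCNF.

Candidate keys: {Dosage, Insurer}, {Insurer, PatientID}, {NurseID, PatientID}. Prime attributes: {Dosage, Insurer, NurseID, PatientID}.
The left-hand side of every FD is a superkey, so BCNF is satisfied.

BCNF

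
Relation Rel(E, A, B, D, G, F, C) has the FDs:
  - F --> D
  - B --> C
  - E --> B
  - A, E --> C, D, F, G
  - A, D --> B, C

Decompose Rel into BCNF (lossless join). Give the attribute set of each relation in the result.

{A, E, F, G}; {B, C}; {B, E}; {D, F}

Candidate key of the original relation: {A, E}.
{A, B, C, D, E, F, G}: {F} determines {D, F} here but is not a superkey — split on F --> D, giving {D, F} and {A, B, C, E, F, G}.
{D, F} is in BCNF.
{A, B, C, E, F, G}: {B} determines {B, C} here but is not a superkey — split on B --> C, giving {B, C} and {A, B, E, F, G}.
{B, C} is in BCNF.
{A, B, E, F, G}: {E} determines {B, E} here but is not a superkey — split on E --> B, giving {B, E} and {A, E, F, G}.
{B, E} is in BCNF.
{A, E, F, G} is in BCNF.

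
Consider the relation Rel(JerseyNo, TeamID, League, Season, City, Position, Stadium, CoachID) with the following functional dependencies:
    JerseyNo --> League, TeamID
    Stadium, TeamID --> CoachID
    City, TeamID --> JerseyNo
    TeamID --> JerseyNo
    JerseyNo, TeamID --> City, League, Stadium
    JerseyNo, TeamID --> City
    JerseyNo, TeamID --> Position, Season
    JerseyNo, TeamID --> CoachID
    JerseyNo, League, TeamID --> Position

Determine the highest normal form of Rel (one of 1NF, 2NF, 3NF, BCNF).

Candidate keys: {JerseyNo}, {TeamID}. Prime attributes: {JerseyNo, TeamID}.
The left-hand side of every FD is a superkey, so BCNF is satisfied.

BCNF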